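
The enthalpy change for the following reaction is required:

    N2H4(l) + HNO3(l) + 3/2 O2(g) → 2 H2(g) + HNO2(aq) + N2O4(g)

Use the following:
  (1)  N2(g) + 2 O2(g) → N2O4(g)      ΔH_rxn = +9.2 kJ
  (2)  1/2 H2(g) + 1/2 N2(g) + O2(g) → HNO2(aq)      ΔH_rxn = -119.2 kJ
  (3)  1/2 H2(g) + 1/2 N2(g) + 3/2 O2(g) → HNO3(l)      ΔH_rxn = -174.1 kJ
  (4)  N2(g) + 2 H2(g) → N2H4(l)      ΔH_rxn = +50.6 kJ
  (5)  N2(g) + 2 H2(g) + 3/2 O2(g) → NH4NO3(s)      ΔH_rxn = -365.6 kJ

ΔH_rxn = 13.5 kJ

(1) as written (N2O4(g) already on the product side): +9.2 kJ
(2) as written (HNO2(aq) already on the product side): -119.2 kJ
(3) reversed (reverse to put HNO3(l) on the reactant side): +174.1 kJ
(4) reversed (reverse to put N2H4(l) on the reactant side): -50.6 kJ
(5): not needed (NH4NO3(s) appears nowhere else).
ΔH_rxn = (1)·(+9.2) + (1)·(-119.2) + (-1)·(-174.1) + (-1)·(+50.6) = 13.5 kJ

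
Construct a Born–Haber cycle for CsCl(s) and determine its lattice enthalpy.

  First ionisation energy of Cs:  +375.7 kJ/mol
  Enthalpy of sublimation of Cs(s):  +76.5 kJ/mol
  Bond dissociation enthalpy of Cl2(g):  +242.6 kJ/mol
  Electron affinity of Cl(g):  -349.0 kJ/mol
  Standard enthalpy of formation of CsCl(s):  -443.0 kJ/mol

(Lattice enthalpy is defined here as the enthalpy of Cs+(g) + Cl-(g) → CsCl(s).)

U = -667.5 kJ/mol

ΔHf° = 1·ΔHsub + 1·(ΣIE) + 1/2·D(Cl2) + 1·EA + U
-443.0 = 1·(+76.5) + 1·(+375.7) + 1/2·(+242.6) + 1·(-349.0) + U
U = -443.0 − (+224.5) = -667.5 kJ/mol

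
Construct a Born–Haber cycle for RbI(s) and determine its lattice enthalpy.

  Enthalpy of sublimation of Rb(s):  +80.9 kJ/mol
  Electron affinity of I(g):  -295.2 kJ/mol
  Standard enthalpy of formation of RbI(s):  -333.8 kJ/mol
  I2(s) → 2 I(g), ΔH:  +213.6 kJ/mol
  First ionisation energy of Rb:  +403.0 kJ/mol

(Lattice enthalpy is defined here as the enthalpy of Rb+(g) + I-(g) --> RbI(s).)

ΔHf° = 1·ΔHsub + 1·(ΣIE) + 1/2·D(I2) + 1·EA + U
-333.8 = 1·(+80.9) + 1·(+403.0) + 1/2·(+213.6) + 1·(-295.2) + U
U = -333.8 − (+295.5) = -629.3 kJ/mol

U = -629.3 kJ/mol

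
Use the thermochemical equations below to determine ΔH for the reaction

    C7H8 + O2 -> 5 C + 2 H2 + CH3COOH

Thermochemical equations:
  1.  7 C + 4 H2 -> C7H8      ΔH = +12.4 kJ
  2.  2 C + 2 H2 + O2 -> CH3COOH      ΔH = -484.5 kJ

eq. 1 reversed: -12.4 kJ
eq. 2 as written: -484.5 kJ
By Hess's law, ΔH = (-12.4) + (-484.5) = -496.9 kJ

ΔH = -496.9 kJ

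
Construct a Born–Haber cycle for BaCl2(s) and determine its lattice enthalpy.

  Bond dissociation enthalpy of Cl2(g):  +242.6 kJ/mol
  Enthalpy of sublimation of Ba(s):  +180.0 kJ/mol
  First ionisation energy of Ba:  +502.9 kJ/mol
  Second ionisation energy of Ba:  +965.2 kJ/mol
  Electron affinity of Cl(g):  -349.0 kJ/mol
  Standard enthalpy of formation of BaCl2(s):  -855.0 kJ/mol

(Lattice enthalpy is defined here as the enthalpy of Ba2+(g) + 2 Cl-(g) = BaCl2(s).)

ΔHf° = 1·ΔHsub + 1·(ΣIE) + 1·D(Cl2) + 2·EA + U
-855.0 = 1·(+180.0) + 1·(+1468.1) + 1·(+242.6) + 2·(-349.0) + U
U = -855.0 − (+1192.7) = -2047.7 kJ/mol

U = -2047.7 kJ/mol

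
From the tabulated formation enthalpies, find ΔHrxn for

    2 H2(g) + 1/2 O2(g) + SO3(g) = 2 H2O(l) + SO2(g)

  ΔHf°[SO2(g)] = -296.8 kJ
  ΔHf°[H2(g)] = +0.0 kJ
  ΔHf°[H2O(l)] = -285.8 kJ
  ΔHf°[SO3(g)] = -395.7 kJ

ΔHrxn = -472.7 kJ

Products: 2·(-285.8) + 1·(-296.8) = -868.4
Reactants: 2·(+0.0) + 1/2·(+0.0) + 1·(-395.7) = -395.7
ΔHrxn = (-868.4) − (-395.7) = -472.7 kJ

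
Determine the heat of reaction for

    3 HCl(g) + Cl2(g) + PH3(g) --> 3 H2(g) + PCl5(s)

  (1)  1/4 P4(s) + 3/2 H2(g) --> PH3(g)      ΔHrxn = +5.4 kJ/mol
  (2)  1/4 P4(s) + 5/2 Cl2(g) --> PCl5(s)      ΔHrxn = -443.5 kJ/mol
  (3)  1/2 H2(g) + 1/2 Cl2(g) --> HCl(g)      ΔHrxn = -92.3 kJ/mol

(1) reversed: -5.4 kJ/mol
(2) as written: -443.5 kJ/mol
(3) reversed and × 3: (-3)·(-92.3) = +276.9 kJ/mol
Since enthalpy is a state function, ΔHrxn = (-5.4) + (-443.5) + (+276.9) = -172.0 kJ/mol

ΔHrxn = -172.0 kJ/mol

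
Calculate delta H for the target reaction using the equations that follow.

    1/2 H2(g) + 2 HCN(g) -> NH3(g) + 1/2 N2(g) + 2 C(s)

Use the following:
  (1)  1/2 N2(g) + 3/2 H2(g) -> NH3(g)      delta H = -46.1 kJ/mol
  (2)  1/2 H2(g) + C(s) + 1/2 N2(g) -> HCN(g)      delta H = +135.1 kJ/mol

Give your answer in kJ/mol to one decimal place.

(1) as written: -46.1 kJ/mol
(2) reversed and × 2: (-2)·(+135.1) = -270.2 kJ/mol
delta H = (1)·(-46.1) + (-2)·(+135.1) = -316.3 kJ/mol

delta H = -316.3 kJ/mol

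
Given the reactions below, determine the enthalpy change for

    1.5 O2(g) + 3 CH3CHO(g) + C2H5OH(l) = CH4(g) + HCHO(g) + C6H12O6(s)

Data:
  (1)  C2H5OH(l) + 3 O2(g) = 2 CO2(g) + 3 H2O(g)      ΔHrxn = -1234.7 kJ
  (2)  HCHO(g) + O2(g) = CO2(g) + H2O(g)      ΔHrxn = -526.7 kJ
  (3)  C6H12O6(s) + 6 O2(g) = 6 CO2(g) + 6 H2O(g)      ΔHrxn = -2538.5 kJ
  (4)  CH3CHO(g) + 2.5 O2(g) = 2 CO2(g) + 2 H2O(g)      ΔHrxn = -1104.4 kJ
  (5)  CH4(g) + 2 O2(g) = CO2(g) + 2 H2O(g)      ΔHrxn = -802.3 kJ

ΔHrxn = -680.4 kJ

(1) as written (C2H5OH(l) already on the reactant side): -1234.7 kJ
(2) reversed (reverse to put HCHO(g) on the product side): +526.7 kJ
(3) reversed (reverse to put C6H12O6(s) on the product side): +2538.5 kJ
(4) × 3 (scale by 3 for the 3 CH3CHO(g)): (3)·(-1104.4) = -3313.2 kJ
(5) reversed (reverse to put CH4(g) on the product side): +802.3 kJ
ΔHrxn = (1)·(-1234.7) + (-1)·(-526.7) + (-1)·(-2538.5) + (3)·(-1104.4) + (-1)·(-802.3) = -680.4 kJ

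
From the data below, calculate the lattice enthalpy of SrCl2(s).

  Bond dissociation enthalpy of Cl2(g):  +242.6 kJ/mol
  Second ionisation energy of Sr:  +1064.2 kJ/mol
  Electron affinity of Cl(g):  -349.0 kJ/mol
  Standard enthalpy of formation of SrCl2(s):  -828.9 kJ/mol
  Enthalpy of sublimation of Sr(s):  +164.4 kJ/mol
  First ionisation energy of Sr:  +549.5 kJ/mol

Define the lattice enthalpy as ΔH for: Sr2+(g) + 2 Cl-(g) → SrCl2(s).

U = -2151.6 kJ/mol

ΔHf° = 1·ΔHsub + 1·(ΣIE) + 1·D(Cl2) + 2·EA + U
-828.9 = 1·(+164.4) + 1·(+1613.7) + 1·(+242.6) + 2·(-349.0) + U
U = -828.9 − (+1322.7) = -2151.6 kJ/mol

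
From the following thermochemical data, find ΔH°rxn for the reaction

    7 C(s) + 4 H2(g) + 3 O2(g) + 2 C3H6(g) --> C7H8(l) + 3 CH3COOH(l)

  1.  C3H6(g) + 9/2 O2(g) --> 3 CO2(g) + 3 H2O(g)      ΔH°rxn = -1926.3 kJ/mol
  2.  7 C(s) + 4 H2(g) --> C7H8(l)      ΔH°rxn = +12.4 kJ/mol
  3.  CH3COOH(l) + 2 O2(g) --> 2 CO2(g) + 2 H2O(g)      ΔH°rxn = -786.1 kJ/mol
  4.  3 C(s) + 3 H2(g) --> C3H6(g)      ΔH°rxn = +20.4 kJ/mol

ΔH°rxn = -1481.9 kJ/mol

eq. 1 × 2: (2)·(-1926.3) = -3852.6 kJ/mol
eq. 2 as written: +12.4 kJ/mol
eq. 3 reversed and × 3: (-3)·(-786.1) = +2358.3 kJ/mol
eq. 4: not needed.
ΔH°rxn = (2)·(-1926.3) + (1)·(+12.4) + (-3)·(-786.1) = -1481.9 kJ/mol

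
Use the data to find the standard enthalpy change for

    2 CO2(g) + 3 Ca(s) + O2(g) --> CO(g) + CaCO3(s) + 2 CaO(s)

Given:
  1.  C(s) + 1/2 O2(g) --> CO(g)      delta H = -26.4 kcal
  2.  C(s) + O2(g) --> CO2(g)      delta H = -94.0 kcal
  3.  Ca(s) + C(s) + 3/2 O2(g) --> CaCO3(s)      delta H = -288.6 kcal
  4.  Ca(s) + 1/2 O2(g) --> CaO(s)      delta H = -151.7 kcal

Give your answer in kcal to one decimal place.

eq. 1 as written (CO(g) already on the product side): -26.4 kcal
eq. 2 reversed and × 2 (CO2(g) must end up as a reactant; scale by 2 for the 2 CO2(g)): (-2)·(-94.0) = +188.0 kcal
eq. 3 as written (CaCO3(s) already on the product side): -288.6 kcal
eq. 4 × 2 (scale by 2 for the 2 CaO(s)): (2)·(-151.7) = -303.4 kcal
delta H = (-26.4) + (+188.0) + (-288.6) + (-303.4) = -430.4 kcal

delta H = -430.4 kcal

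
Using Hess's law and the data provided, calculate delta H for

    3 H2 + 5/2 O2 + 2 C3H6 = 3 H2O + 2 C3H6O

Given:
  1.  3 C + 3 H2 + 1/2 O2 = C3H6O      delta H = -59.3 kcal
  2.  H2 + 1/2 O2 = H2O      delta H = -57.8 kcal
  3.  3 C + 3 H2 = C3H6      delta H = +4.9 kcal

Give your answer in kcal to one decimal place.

eq. 1 × 2: (2)·(-59.3) = -118.6 kcal
eq. 2 × 3: (3)·(-57.8) = -173.4 kcal
eq. 3 reversed and × 2: (-2)·(+4.9) = -9.8 kcal
Summing the manipulated equations, delta H = (-118.6) + (-173.4) + (-9.8) = -301.8 kcal

delta H = -301.8 kcal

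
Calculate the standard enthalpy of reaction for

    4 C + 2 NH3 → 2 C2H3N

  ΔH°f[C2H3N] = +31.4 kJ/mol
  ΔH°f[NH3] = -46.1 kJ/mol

Products: 2·(+31.4) = +62.8
Reactants: 4·(+0.0) + 2·(-46.1) = -92.2
ΔH°rxn = (+62.8) − (-92.2) = 155.0 kJ/mol

ΔH°rxn = 155.0 kJ/mol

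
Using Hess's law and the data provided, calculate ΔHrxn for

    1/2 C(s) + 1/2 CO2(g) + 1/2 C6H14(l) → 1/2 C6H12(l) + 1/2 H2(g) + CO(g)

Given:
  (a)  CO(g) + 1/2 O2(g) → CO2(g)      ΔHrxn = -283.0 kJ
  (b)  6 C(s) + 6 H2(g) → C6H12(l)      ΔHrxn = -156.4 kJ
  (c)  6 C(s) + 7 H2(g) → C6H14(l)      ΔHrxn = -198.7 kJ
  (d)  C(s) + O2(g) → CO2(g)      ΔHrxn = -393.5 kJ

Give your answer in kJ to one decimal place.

(a) reversed (CO(g) must end up as a product): +283.0 kJ
(b) × 1/2 (×1/2 to match 1/2 C6H12(l) in the target): (1/2)·(-156.4) = -78.2 kJ
(c) reversed and × 1/2 (C6H14(l) must end up as a reactant; ×1/2 to match 1/2 C6H14(l) in the target): (-1/2)·(-198.7) = +99.35 kJ
(d) × 1/2: (1/2)·(-393.5) = -196.75 kJ
ΔHrxn = (+283.0) + (-78.2) + (+99.35) + (-196.75) = 107.4 kJ

ΔHrxn = 107.4 kJ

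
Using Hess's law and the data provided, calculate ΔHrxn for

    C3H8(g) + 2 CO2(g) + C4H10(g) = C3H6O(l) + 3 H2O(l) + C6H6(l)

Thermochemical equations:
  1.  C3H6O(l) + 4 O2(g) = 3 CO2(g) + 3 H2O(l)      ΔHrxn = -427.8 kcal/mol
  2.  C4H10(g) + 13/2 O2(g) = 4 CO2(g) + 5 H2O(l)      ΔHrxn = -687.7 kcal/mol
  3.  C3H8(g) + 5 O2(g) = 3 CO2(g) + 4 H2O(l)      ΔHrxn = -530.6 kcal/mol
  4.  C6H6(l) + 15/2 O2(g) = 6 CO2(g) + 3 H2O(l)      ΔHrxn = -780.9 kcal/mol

eq. 1 reversed (C3H6O(l) must end up as a product): +427.8 kcal/mol
eq. 2 as written (C4H10(g) already on the reactant side): -687.7 kcal/mol
eq. 3 as written (C3H8(g) already on the reactant side): -530.6 kcal/mol
eq. 4 reversed (C6H6(l) must end up as a product): +780.9 kcal/mol
By Hess's law, ΔHrxn = (+427.8) + (-687.7) + (-530.6) + (+780.9) = -9.6 kcal/mol

ΔHrxn = -9.6 kcal/mol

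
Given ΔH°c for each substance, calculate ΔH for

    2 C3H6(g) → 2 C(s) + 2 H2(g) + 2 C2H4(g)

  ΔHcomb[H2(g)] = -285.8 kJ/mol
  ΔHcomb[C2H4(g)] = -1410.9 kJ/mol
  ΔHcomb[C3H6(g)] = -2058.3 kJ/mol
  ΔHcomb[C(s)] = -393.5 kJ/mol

ΔH = 63.8 kJ/mol

With combustion enthalpies, reactants minus products:
= [2·(-2058.3)] − [2·(-393.5) + 2·(-285.8) + 2·(-1410.9)]
= 63.8 kJ/mol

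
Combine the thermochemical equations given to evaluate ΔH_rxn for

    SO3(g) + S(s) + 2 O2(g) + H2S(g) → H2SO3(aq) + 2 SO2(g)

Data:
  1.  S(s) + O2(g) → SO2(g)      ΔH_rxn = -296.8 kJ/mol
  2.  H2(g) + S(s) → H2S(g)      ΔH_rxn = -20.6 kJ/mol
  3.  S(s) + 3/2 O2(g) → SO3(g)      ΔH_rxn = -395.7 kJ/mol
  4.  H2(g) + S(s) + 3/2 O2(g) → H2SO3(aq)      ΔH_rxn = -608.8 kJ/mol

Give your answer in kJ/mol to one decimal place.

eq. 1 × 2 (scale by 2 for the 2 SO2(g)): (2)·(-296.8) = -593.6 kJ/mol
eq. 2 reversed (H2S(g) must end up as a reactant): +20.6 kJ/mol
eq. 3 reversed (SO3(g) must end up as a reactant): +395.7 kJ/mol
eq. 4 as written (H2SO3(aq) already on the product side): -608.8 kJ/mol
Summing the manipulated equations, ΔH_rxn = (-593.6) + (+20.6) + (+395.7) + (-608.8) = -786.1 kJ/mol

ΔH_rxn = -786.1 kJ/mol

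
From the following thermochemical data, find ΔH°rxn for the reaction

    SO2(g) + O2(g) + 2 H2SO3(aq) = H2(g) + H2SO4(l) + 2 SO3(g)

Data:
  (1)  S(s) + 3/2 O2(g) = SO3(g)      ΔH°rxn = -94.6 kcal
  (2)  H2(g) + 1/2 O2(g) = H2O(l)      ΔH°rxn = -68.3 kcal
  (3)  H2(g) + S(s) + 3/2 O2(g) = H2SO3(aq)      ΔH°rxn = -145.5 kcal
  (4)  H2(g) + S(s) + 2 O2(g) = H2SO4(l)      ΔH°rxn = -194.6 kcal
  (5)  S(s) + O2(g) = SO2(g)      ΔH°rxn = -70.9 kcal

(1) × 2: (2)·(-94.6) = -189.2 kcal
(2): not needed.
(3) reversed and × 2: (-2)·(-145.5) = +291.0 kcal
(4) as written: -194.6 kcal
(5) reversed: +70.9 kcal
ΔH°rxn = (-189.2) + (+291.0) + (-194.6) + (+70.9) = -21.9 kcal

ΔH°rxn = -21.9 kcal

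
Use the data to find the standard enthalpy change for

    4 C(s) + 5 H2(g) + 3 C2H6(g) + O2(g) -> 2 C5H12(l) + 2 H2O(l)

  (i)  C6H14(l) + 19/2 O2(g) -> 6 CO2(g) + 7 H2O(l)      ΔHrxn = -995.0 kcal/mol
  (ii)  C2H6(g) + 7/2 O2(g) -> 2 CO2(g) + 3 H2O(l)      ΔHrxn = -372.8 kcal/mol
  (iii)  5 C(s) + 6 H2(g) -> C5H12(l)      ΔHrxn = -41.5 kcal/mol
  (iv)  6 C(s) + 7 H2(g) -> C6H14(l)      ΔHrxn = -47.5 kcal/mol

ΔHrxn = -158.9 kcal/mol

(i) reversed: +995.0 kcal/mol
(ii) × 3: (3)·(-372.8) = -1118.4 kcal/mol
(iii) × 2: (2)·(-41.5) = -83.0 kcal/mol
(iv) reversed: +47.5 kcal/mol
Summing the manipulated equations, ΔHrxn = (+995.0) + (-1118.4) + (-83.0) + (+47.5) = -158.9 kcal/mol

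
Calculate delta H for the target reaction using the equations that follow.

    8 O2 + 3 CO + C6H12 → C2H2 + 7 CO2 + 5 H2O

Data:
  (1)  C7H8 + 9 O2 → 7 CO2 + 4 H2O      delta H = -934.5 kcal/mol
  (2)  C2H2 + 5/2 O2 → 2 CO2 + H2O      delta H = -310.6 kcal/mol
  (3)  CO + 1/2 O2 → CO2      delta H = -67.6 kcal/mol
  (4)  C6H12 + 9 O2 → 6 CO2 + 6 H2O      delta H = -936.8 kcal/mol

(1): not needed (C7H8 appears nowhere else).
(2) reversed (reverse to put C2H2 on the product side): +310.6 kcal/mol
(3) × 3 (×3 to match 3 CO in the target): (3)·(-67.6) = -202.8 kcal/mol
(4) as written (C6H12 already on the reactant side): -936.8 kcal/mol
delta H = (-1)·(-310.6) + (3)·(-67.6) + (1)·(-936.8) = -829.0 kcal/mol

delta H = -829.0 kcal/mol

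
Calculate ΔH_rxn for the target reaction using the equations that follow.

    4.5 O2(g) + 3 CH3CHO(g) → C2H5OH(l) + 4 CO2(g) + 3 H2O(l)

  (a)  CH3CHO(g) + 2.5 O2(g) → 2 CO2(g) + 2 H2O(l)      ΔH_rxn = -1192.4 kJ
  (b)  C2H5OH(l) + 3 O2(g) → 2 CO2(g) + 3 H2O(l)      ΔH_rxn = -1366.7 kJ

(a) × 3 (×3 to match 3 CH3CHO(g) in the target): (3)·(-1192.4) = -3577.2 kJ
(b) reversed (reverse to put C2H5OH(l) on the product side): +1366.7 kJ
Summing the manipulated equations, ΔH_rxn = (3)·(-1192.4) + (-1)·(-1366.7) = -2210.5 kJ

ΔH_rxn = -2210.5 kJ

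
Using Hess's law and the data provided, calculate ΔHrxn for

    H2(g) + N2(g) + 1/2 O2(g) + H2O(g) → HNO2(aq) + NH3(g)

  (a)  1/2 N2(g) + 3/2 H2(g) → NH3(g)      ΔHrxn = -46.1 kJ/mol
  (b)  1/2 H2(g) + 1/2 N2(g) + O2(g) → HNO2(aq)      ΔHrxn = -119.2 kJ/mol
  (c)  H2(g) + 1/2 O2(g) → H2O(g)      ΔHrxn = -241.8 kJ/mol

(a) as written: -46.1 kJ/mol
(b) as written: -119.2 kJ/mol
(c) reversed: +241.8 kJ/mol
ΔHrxn = (1)·(-46.1) + (1)·(-119.2) + (-1)·(-241.8) = 76.5 kJ/mol

ΔHrxn = 76.5 kJ/mol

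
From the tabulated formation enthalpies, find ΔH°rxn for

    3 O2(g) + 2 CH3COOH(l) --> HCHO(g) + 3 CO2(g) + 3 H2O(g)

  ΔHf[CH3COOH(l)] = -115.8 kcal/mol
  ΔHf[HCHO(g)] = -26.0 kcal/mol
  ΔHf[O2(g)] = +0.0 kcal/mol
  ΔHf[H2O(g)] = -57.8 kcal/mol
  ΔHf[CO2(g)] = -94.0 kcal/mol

Products: 1·(-26.0) + 3·(-94.0) + 3·(-57.8) = -481.4
Reactants: 3·(+0.0) + 2·(-115.8) = -231.6
ΔH°rxn = (-481.4) − (-231.6) = -249.8 kcal/mol

ΔH°rxn = -249.8 kcal/mol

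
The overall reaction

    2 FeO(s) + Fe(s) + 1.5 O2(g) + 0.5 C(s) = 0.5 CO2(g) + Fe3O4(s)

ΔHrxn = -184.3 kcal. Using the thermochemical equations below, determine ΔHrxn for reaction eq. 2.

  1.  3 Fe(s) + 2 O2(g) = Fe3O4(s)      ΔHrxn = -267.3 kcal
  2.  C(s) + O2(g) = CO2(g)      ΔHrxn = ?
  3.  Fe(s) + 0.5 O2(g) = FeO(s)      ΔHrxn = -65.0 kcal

ΔHrxn = -94.0 kcal

eq. 1 as written: -267.3 kcal
eq. 2 × 1/2: contributes 1/2·x
eq. 3 reversed and × 2: (-2)·(-65.0) = +130.0 kcal
-184.3 = (-267.3) + (+130.0) + 1/2·x
x = (-184.3 − (-137.3)) / (1/2) = -94.0 kcal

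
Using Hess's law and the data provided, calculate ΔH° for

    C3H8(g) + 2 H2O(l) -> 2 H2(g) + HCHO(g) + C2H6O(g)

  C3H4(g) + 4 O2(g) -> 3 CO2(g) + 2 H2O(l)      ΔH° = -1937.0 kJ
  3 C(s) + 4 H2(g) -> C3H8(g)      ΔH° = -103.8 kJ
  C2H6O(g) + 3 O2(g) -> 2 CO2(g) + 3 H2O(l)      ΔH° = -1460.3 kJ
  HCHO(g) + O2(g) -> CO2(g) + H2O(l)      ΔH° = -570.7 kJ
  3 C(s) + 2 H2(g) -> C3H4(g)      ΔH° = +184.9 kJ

equation 1 as written: -1937.0 kJ
equation 2 reversed: +103.8 kJ
equation 3 reversed: +1460.3 kJ
equation 4 reversed: +570.7 kJ
equation 5 as written: +184.9 kJ
ΔH° = (-1937.0) + (+103.8) + (+1460.3) + (+570.7) + (+184.9) = 382.7 kJ

ΔH° = 382.7 kJ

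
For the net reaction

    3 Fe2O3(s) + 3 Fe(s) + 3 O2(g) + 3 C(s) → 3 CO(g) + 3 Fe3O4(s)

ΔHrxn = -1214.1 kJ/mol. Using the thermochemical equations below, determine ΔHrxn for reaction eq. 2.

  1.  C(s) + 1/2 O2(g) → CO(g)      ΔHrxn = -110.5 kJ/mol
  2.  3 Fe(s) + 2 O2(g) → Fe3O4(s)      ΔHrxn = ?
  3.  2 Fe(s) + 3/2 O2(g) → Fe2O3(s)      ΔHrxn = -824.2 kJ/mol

eq. 1 × 3: (3)·(-110.5) = -331.5 kJ/mol
eq. 2 × 3: contributes 3·x
eq. 3 reversed and × 3: (-3)·(-824.2) = +2472.6 kJ/mol
-1214.1 = (-331.5) + (+2472.6) + 3·x
x = (-1214.1 − (+2141.1)) / (3) = -1118.4 kJ/mol

ΔHrxn = -1118.4 kJ/mol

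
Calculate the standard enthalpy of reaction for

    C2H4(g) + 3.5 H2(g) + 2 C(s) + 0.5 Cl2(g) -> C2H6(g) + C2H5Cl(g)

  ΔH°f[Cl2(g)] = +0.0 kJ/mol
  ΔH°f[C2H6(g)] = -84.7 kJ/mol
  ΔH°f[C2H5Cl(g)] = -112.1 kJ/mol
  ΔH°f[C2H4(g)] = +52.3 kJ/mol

Products: 1·(-84.7) + 1·(-112.1) = -196.8
Reactants: 1·(+52.3) + 7/2·(+0.0) + 2·(+0.0) + 1/2·(+0.0) = +52.3
ΔH_rxn = (-196.8) − (+52.3) = -249.1 kJ/mol

ΔH_rxn = -249.1 kJ/mol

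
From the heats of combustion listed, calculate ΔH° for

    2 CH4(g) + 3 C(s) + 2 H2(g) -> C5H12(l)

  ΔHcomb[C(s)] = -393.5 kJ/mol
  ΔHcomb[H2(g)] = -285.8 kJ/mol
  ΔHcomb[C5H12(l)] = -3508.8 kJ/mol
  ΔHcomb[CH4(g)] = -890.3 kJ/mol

ΔH° = -23.9 kJ/mol

Using ΔH = Σ nΔHc°(reactants) − Σ nΔHc°(products):
= [2·(-890.3) + 3·(-393.5) + 2·(-285.8)] − [1·(-3508.8)]
= -23.9 kJ/mol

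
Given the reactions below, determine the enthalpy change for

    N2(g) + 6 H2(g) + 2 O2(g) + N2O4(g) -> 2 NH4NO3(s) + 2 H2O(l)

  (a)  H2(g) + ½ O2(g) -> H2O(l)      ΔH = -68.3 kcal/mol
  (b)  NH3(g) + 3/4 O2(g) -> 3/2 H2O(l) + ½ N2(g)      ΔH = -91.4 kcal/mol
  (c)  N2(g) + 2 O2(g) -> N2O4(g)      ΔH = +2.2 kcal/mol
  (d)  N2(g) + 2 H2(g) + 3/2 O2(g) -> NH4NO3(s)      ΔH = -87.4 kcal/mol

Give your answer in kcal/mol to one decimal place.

(a) × 2: (2)·(-68.3) = -136.6 kcal/mol
(b): not needed.
(c) reversed: -2.2 kcal/mol
(d) × 2: (2)·(-87.4) = -174.8 kcal/mol
Combining the equations, ΔH = (2)·(-68.3) + (-1)·(+2.2) + (2)·(-87.4) = -313.6 kcal/mol

ΔH = -313.6 kcal/mol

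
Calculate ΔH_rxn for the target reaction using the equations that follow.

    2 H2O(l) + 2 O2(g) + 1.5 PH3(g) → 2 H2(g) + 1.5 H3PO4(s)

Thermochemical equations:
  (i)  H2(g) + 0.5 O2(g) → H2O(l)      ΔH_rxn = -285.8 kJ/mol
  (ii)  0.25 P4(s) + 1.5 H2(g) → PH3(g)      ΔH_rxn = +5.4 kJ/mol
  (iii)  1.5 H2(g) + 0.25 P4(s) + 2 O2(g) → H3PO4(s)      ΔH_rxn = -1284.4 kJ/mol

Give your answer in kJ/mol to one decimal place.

ΔH_rxn = -1363.1 kJ/mol

(i) reversed and × 2: (-2)·(-285.8) = +571.6 kJ/mol
(ii) reversed and × 3/2: (-3/2)·(+5.4) = -8.1 kJ/mol
(iii) × 3/2: (3/2)·(-1284.4) = -1926.6 kJ/mol
ΔH_rxn = (+571.6) + (-8.1) + (-1926.6) = -1363.1 kJ/mol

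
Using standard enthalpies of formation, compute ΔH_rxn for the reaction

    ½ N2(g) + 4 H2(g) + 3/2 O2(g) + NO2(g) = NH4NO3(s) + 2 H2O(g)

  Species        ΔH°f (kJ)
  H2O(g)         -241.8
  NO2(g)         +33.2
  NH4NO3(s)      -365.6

ΔH°rxn = Σ nΔHf°(products) − Σ nΔHf°(reactants).
Products: 1·(-365.6) + 2·(-241.8) = -849.2
Reactants: 1/2·(+0.0) + 4·(+0.0) + 3/2·(+0.0) + 1·(+33.2) = +33.2
ΔH_rxn = (-849.2) − (+33.2) = -882.4 kJ

ΔH_rxn = -882.4 kJ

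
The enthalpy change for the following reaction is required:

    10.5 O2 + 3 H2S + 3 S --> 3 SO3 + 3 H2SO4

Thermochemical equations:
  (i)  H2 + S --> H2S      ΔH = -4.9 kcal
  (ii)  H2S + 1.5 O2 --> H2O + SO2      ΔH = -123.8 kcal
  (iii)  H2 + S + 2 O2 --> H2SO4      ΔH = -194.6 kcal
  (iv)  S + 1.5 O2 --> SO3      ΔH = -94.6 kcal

ΔH = -852.9 kcal

(i) reversed and × 3: (-3)·(-4.9) = +14.7 kcal
(ii): not needed.
(iii) × 3: (3)·(-194.6) = -583.8 kcal
(iv) × 3: (3)·(-94.6) = -283.8 kcal
Since enthalpy is a state function, ΔH = (-3)·(-4.9) + (3)·(-194.6) + (3)·(-94.6) = -852.9 kcal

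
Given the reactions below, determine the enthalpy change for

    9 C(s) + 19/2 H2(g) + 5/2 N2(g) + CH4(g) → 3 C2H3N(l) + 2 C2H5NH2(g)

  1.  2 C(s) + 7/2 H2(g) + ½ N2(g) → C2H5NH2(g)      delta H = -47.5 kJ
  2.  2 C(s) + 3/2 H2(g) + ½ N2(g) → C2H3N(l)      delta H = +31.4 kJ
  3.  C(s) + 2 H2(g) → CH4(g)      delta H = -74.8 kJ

eq. 1 × 2 (×2 to match 2 C2H5NH2(g) in the target): (2)·(-47.5) = -95.0 kJ
eq. 2 × 3 (×3 to match 3 C2H3N(l) in the target): (3)·(+31.4) = +94.2 kJ
eq. 3 reversed (reverse to put CH4(g) on the reactant side): +74.8 kJ
delta H = (2)·(-47.5) + (3)·(+31.4) + (-1)·(-74.8) = 74.0 kJ

delta H = 74.0 kJ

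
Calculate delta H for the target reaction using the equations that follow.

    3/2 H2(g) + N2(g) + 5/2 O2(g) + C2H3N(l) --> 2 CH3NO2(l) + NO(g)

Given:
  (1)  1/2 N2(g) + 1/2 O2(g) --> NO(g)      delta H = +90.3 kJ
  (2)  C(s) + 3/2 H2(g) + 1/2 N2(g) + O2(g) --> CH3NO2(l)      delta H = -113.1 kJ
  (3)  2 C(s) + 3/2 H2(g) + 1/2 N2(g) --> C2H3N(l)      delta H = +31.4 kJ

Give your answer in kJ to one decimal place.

delta H = -167.3 kJ

(1) as written (NO(g) already on the product side): +90.3 kJ
(2) × 2 (×2 to match 2 CH3NO2(l) in the target): (2)·(-113.1) = -226.2 kJ
(3) reversed (reverse to put C2H3N(l) on the reactant side): -31.4 kJ
delta H = (+90.3) + (-226.2) + (-31.4) = -167.3 kJ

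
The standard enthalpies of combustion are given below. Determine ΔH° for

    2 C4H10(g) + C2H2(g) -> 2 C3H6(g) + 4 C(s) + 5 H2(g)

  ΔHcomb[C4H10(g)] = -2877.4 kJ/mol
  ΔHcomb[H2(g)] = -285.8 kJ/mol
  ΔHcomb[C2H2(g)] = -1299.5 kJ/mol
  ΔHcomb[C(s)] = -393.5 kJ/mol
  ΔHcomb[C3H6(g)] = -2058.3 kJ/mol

Using ΔH = Σ nΔHc°(reactants) − Σ nΔHc°(products):
= [2·(-2877.4) + 1·(-1299.5)] − [2·(-2058.3) + 4·(-393.5) + 5·(-285.8)]
= 65.3 kJ/mol

ΔH° = 65.3 kJ/mol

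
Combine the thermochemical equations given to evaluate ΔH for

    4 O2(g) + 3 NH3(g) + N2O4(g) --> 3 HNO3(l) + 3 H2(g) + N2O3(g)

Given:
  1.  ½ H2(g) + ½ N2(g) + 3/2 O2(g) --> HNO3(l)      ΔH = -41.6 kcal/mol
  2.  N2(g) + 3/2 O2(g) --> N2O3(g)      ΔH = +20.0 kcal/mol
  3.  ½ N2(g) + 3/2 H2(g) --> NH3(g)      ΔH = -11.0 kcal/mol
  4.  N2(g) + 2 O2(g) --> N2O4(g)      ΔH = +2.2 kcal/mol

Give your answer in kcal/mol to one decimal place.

eq. 1 × 3: (3)·(-41.6) = -124.8 kcal/mol
eq. 2 as written: +20.0 kcal/mol
eq. 3 reversed and × 3: (-3)·(-11.0) = +33.0 kcal/mol
eq. 4 reversed: -2.2 kcal/mol
Combining the equations, ΔH = (3)·(-41.6) + (1)·(+20.0) + (-3)·(-11.0) + (-1)·(+2.2) = -74.0 kcal/mol

ΔH = -74.0 kcal/mol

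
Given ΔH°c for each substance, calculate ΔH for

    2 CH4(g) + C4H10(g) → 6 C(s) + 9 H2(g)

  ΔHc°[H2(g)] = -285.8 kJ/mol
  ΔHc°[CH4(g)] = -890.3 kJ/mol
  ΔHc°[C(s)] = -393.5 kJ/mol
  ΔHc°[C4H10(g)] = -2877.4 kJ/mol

ΔH = 275.2 kJ/mol

With combustion enthalpies, reactants minus products:
= [2·(-890.3) + 1·(-2877.4)] − [6·(-393.5) + 9·(-285.8)]
= 275.2 kJ/mol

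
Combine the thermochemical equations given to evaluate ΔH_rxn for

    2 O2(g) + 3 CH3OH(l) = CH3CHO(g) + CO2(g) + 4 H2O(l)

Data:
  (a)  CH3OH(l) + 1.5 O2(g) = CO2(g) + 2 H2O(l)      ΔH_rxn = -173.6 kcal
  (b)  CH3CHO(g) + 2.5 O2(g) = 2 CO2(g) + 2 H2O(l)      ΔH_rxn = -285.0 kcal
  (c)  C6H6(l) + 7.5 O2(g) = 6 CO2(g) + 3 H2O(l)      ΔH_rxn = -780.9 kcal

(a) × 3: (3)·(-173.6) = -520.8 kcal
(b) reversed: +285.0 kcal
(c): not needed.
Since enthalpy is a state function, ΔH_rxn = (-520.8) + (+285.0) = -235.8 kcal

ΔH_rxn = -235.8 kcal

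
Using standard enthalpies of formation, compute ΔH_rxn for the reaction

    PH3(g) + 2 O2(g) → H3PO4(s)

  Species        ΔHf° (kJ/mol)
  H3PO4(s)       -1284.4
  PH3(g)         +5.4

Products: 1·(-1284.4) = -1284.4
Reactants: 1·(+5.4) + 2·(+0.0) = +5.4
ΔH_rxn = (-1284.4) − (+5.4) = -1289.8 kJ/mol

ΔH_rxn = -1289.8 kJ/mol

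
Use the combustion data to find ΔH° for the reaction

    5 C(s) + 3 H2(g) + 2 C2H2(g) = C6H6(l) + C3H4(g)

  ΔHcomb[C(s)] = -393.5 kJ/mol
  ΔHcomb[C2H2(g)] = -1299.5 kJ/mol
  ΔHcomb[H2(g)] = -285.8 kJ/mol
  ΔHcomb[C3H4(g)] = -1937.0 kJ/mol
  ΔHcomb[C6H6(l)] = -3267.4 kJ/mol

ΔH° = -219.5 kJ/mol

With combustion enthalpies, reactants minus products:
= [5·(-393.5) + 3·(-285.8) + 2·(-1299.5)] − [1·(-3267.4) + 1·(-1937.0)]
= -219.5 kJ/mol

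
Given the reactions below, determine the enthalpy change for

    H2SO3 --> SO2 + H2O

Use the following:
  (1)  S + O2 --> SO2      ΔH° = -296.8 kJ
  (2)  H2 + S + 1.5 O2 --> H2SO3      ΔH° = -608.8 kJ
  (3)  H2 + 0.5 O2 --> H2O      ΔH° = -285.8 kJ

(1) as written: -296.8 kJ
(2) reversed: +608.8 kJ
(3) as written: -285.8 kJ
Summing the manipulated equations, ΔH° = (-296.8) + (+608.8) + (-285.8) = 26.2 kJ

ΔH° = 26.2 kJ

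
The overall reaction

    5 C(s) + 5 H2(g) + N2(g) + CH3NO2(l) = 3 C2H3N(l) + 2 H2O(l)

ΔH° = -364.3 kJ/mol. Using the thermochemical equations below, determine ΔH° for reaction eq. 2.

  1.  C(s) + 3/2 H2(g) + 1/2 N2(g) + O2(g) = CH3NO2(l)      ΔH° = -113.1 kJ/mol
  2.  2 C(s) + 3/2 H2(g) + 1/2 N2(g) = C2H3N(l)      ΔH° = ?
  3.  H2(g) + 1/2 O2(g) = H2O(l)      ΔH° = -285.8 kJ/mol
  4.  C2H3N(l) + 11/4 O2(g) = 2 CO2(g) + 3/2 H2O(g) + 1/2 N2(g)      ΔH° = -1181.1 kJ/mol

ΔH° = 31.4 kJ/mol

eq. 1 reversed (reverse to put CH3NO2(l) on the reactant side): +113.1 kJ/mol
eq. 2 × 3: contributes 3·x
eq. 3 × 2 (scale by 2 for the 2 H2O(l)): (2)·(-285.8) = -571.6 kJ/mol
eq. 4: not needed (H2O(g) appears nowhere else).
-364.3 = (+113.1) + (-571.6) + 3·x
x = (-364.3 − (-458.5)) / (3) = 31.4 kJ/mol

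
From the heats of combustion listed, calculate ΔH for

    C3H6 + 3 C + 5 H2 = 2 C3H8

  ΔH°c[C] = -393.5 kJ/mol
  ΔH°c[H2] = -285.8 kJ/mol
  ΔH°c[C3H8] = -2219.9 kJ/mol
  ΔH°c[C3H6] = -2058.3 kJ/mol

Using ΔH = Σ nΔHc°(reactants) − Σ nΔHc°(products):
= [1·(-2058.3) + 3·(-393.5) + 5·(-285.8)] − [2·(-2219.9)]
= -228.0 kJ/mol

ΔH = -228.0 kJ/mol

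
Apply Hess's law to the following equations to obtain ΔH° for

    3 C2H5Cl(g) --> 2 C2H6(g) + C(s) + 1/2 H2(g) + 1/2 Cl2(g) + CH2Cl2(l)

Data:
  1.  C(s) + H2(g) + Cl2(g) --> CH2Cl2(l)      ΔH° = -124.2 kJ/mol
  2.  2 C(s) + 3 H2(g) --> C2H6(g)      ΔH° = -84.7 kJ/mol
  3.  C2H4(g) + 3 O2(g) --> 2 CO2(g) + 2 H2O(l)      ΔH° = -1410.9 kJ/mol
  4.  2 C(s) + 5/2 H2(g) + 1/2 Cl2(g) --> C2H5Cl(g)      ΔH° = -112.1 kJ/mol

eq. 1 as written: -124.2 kJ/mol
eq. 2 × 2: (2)·(-84.7) = -169.4 kJ/mol
eq. 3: not needed.
eq. 4 reversed and × 3: (-3)·(-112.1) = +336.3 kJ/mol
By Hess's law, ΔH° = (-124.2) + (-169.4) + (+336.3) = 42.7 kJ/mol

ΔH° = 42.7 kJ/mol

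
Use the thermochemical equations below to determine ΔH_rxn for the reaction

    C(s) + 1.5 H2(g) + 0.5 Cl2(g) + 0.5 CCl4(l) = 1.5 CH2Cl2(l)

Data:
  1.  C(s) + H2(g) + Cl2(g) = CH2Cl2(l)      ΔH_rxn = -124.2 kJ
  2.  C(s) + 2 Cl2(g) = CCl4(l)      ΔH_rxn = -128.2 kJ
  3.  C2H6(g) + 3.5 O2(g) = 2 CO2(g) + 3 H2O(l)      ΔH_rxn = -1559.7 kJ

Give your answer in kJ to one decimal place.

eq. 1 × 3/2 (scale by 3/2 for the 3/2 CH2Cl2(l)): (3/2)·(-124.2) = -186.3 kJ
eq. 2 reversed and × 1/2 (reverse to put CCl4(l) on the reactant side; scale by 1/2 for the 1/2 CCl4(l)): (-1/2)·(-128.2) = +64.1 kJ
eq. 3: not needed (C2H6(g) appears nowhere else).
ΔH_rxn = (-186.3) + (+64.1) = -122.2 kJ

ΔH_rxn = -122.2 kJ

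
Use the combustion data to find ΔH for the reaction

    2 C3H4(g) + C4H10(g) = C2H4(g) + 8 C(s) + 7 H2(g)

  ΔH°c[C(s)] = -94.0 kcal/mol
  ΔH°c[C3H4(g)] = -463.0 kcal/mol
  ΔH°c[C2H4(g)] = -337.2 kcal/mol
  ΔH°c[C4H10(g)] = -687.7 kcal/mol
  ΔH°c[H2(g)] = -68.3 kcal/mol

ΔH = -46.4 kcal/mol

With combustion enthalpies, reactants minus products:
= [2·(-463.0) + 1·(-687.7)] − [1·(-337.2) + 8·(-94.0) + 7·(-68.3)]
= -46.4 kcal/mol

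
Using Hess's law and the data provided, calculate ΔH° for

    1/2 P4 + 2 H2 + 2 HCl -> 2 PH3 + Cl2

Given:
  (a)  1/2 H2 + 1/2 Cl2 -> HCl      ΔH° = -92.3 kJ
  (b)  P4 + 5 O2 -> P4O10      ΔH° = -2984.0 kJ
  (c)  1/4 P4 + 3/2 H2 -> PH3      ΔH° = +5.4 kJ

(a) reversed and × 2: (-2)·(-92.3) = +184.6 kJ
(b): not needed.
(c) × 2: (2)·(+5.4) = +10.8 kJ
Combining the equations, ΔH° = (-2)·(-92.3) + (2)·(+5.4) = 195.4 kJ

ΔH° = 195.4 kJ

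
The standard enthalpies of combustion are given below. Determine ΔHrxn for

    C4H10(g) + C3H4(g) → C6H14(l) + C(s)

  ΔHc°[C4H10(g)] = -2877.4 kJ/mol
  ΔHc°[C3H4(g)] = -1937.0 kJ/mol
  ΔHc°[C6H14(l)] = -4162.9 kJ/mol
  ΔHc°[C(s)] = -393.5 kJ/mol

ΔHrxn = -258.0 kJ/mol

With combustion enthalpies, reactants minus products:
= [1·(-2877.4) + 1·(-1937.0)] − [1·(-4162.9) + 1·(-393.5)]
= -258.0 kJ/mol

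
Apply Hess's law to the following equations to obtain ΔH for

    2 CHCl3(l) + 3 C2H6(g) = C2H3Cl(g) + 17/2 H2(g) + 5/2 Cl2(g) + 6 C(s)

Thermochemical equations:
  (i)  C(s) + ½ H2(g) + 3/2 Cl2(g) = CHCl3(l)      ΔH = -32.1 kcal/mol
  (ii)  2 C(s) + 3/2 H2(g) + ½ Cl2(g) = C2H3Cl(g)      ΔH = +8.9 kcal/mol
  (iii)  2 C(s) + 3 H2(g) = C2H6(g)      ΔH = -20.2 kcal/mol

ΔH = 133.7 kcal/mol

(i) reversed and × 2: (-2)·(-32.1) = +64.2 kcal/mol
(ii) as written: +8.9 kcal/mol
(iii) reversed and × 3: (-3)·(-20.2) = +60.6 kcal/mol
Combining the equations, ΔH = (+64.2) + (+8.9) + (+60.6) = 133.7 kcal/mol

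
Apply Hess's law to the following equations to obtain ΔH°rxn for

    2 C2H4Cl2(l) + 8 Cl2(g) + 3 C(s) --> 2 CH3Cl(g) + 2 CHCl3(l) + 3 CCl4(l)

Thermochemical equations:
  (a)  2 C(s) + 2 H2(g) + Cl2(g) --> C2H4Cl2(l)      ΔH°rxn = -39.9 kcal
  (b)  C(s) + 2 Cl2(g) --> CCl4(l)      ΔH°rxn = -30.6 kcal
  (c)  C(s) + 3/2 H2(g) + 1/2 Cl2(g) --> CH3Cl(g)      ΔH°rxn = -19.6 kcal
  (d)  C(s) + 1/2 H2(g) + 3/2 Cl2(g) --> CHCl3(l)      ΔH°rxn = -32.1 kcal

(a) reversed and × 2: (-2)·(-39.9) = +79.8 kcal
(b) × 3: (3)·(-30.6) = -91.8 kcal
(c) × 2: (2)·(-19.6) = -39.2 kcal
(d) × 2: (2)·(-32.1) = -64.2 kcal
Since enthalpy is a state function, ΔH°rxn = (-2)·(-39.9) + (3)·(-30.6) + (2)·(-19.6) + (2)·(-32.1) = -115.4 kcal

ΔH°rxn = -115.4 kcal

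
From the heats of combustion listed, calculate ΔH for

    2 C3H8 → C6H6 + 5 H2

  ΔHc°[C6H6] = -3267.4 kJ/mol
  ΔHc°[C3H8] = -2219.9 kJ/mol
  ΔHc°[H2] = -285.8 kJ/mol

With combustion enthalpies, reactants minus products:
= [2·(-2219.9)] − [1·(-3267.4) + 5·(-285.8)]
= 256.6 kJ/mol

ΔH = 256.6 kJ/mol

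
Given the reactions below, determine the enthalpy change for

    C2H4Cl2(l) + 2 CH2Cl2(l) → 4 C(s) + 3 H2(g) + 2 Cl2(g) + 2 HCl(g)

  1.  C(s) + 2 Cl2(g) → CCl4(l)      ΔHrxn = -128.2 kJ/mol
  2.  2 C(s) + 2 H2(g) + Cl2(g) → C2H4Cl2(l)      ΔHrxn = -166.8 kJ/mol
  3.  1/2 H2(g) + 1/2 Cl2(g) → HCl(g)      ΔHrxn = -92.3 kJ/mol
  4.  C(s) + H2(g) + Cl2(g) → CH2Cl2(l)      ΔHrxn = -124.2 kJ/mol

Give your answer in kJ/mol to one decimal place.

eq. 1: not needed.
eq. 2 reversed: +166.8 kJ/mol
eq. 3 × 2: (2)·(-92.3) = -184.6 kJ/mol
eq. 4 reversed and × 2: (-2)·(-124.2) = +248.4 kJ/mol
By Hess's law, ΔHrxn = (+166.8) + (-184.6) + (+248.4) = 230.6 kJ/mol

ΔHrxn = 230.6 kJ/mol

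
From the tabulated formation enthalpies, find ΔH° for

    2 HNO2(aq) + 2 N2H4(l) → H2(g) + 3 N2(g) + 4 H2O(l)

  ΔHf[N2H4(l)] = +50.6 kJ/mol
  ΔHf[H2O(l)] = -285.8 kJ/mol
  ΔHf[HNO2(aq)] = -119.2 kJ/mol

ΔH°rxn = Σ nΔHf°(products) − Σ nΔHf°(reactants).
Products: 1·(+0.0) + 3·(+0.0) + 4·(-285.8) = -1143.2
Reactants: 2·(-119.2) + 2·(+50.6) = -137.2
ΔH° = (-1143.2) − (-137.2) = -1006.0 kJ/mol

ΔH° = -1006.0 kJ/mol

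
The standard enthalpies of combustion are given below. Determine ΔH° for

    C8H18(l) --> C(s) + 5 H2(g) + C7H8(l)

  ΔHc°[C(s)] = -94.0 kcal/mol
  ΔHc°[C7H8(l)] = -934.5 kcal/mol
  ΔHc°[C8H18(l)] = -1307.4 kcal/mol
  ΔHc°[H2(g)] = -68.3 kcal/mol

Using ΔH = Σ nΔHc°(reactants) − Σ nΔHc°(products):
= [1·(-1307.4)] − [1·(-94.0) + 5·(-68.3) + 1·(-934.5)]
= 62.6 kcal/mol

ΔH° = 62.6 kcal/mol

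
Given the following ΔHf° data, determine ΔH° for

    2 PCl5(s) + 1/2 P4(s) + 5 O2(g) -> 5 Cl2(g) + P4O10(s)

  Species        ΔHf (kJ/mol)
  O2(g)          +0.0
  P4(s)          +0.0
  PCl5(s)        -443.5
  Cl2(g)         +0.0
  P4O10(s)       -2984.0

ΔH° = -2097.0 kJ/mol

ΔH°rxn = Σ nΔHf°(products) − Σ nΔHf°(reactants).
Products: 5·(+0.0) + 1·(-2984.0) = -2984.0
Reactants: 2·(-443.5) + 1/2·(+0.0) + 5·(+0.0) = -887.0
ΔH° = (-2984.0) − (-887.0) = -2097.0 kJ/mol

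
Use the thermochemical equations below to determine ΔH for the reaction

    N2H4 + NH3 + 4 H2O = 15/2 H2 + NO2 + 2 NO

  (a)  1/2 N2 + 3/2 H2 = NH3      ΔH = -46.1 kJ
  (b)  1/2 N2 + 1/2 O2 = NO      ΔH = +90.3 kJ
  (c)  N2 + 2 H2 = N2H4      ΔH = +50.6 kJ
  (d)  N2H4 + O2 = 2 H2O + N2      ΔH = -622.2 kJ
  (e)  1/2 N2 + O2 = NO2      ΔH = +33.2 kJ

(a) reversed: +46.1 kJ
(b) × 2: (2)·(+90.3) = +180.6 kJ
(c) reversed and × 3: (-3)·(+50.6) = -151.8 kJ
(d) reversed and × 2: (-2)·(-622.2) = +1244.4 kJ
(e) as written: +33.2 kJ
ΔH = (-1)·(-46.1) + (2)·(+90.3) + (-3)·(+50.6) + (-2)·(-622.2) + (1)·(+33.2) = 1352.5 kJ

ΔH = 1352.5 kJ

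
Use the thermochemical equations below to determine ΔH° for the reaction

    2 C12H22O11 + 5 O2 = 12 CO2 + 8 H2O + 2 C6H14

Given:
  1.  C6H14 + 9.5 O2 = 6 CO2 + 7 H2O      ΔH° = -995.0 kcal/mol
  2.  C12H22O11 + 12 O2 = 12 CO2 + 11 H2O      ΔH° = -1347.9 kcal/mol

eq. 1 reversed and × 2: (-2)·(-995.0) = +1990.0 kcal/mol
eq. 2 × 2: (2)·(-1347.9) = -2695.8 kcal/mol
By Hess's law, ΔH° = (-2)·(-995.0) + (2)·(-1347.9) = -705.8 kcal/mol

ΔH° = -705.8 kcal/mol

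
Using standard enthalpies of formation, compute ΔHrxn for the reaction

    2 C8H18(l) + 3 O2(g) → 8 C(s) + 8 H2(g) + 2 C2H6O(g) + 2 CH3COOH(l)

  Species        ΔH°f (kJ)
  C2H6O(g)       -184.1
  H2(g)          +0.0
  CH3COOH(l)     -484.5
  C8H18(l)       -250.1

ΔHrxn = -837.0 kJ

ΔH°rxn = Σ nΔHf°(products) − Σ nΔHf°(reactants).
Products: 8·(+0.0) + 8·(+0.0) + 2·(-184.1) + 2·(-484.5) = -1337.2
Reactants: 2·(-250.1) + 3·(+0.0) = -500.2
ΔHrxn = (-1337.2) − (-500.2) = -837.0 kJ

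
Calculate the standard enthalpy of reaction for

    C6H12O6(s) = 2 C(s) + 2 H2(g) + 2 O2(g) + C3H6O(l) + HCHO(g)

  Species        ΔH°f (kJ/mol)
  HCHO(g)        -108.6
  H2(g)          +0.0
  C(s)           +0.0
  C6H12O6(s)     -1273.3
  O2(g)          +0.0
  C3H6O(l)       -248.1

ΔH° = 916.6 kJ/mol

Products: 2·(+0.0) + 2·(+0.0) + 2·(+0.0) + 1·(-248.1) + 1·(-108.6) = -356.7
Reactants: 1·(-1273.3) = -1273.3
ΔH° = (-356.7) − (-1273.3) = 916.6 kJ/mol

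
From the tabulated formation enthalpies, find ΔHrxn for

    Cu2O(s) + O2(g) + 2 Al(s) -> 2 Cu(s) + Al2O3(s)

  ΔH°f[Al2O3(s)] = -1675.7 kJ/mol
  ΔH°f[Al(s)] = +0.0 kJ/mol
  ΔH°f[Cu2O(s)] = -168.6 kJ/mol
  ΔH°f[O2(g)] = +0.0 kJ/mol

ΔHrxn = -1507.1 kJ/mol

Products: 2·(+0.0) + 1·(-1675.7) = -1675.7
Reactants: 1·(-168.6) + 1·(+0.0) + 2·(+0.0) = -168.6
ΔHrxn = (-1675.7) − (-168.6) = -1507.1 kJ/mol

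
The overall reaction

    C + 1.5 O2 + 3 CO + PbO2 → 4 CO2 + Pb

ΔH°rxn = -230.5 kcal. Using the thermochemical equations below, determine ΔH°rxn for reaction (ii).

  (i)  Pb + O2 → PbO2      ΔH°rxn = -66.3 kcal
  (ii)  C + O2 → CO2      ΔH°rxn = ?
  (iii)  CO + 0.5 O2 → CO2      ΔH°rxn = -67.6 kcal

ΔH°rxn = -94.0 kcal

(i) reversed: +66.3 kcal
(ii) as written: contributes x
(iii) × 3: (3)·(-67.6) = -202.8 kcal
-230.5 = (+66.3) + (-202.8) + x
x = (-230.5 − (-136.5)) / (1) = -94.0 kcal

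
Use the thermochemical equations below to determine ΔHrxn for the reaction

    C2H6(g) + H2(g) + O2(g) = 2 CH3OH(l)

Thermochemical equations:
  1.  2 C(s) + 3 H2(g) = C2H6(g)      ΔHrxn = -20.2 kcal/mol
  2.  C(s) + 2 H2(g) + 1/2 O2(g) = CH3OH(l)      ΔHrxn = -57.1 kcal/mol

ΔHrxn = -94.0 kcal/mol

eq. 1 reversed: +20.2 kcal/mol
eq. 2 × 2: (2)·(-57.1) = -114.2 kcal/mol
Since enthalpy is a state function, ΔHrxn = (-1)·(-20.2) + (2)·(-57.1) = -94.0 kcal/mol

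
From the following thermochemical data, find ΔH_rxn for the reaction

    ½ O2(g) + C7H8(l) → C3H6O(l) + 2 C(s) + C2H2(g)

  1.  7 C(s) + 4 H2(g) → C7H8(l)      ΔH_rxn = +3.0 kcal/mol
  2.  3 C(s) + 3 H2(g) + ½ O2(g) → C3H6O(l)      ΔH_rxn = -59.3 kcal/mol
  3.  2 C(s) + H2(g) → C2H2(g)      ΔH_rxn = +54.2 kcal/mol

eq. 1 reversed (C7H8(l) must end up as a reactant): -3.0 kcal/mol
eq. 2 as written (C3H6O(l) already on the product side): -59.3 kcal/mol
eq. 3 as written (C2H2(g) already on the product side): +54.2 kcal/mol
ΔH_rxn = (-3.0) + (-59.3) + (+54.2) = -8.1 kcal/mol

ΔH_rxn = -8.1 kcal/mol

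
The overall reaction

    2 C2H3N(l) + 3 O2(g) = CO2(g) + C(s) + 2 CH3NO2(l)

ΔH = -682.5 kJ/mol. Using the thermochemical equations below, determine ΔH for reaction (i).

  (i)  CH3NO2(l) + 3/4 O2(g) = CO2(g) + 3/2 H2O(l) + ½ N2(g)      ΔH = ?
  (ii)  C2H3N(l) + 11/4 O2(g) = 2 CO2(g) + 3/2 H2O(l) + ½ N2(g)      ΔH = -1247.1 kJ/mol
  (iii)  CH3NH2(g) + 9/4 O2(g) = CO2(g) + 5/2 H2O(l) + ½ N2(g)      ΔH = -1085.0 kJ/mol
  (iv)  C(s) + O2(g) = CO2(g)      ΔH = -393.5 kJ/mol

(i) reversed and × 2: contributes −2·x
(ii) × 2: (2)·(-1247.1) = -2494.2 kJ/mol
(iii): not needed.
(iv) reversed: +393.5 kJ/mol
-682.5 = (-2494.2) + (+393.5) − 2·x
x = (-682.5 − (-2100.7)) / (-2) = -709.1 kJ/mol

ΔH = -709.1 kJ/mol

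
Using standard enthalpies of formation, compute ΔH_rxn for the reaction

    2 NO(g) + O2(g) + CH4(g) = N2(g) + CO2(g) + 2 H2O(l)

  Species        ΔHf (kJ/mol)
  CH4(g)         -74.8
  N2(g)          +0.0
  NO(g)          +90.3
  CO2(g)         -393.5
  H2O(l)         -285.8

ΔH_rxn = -1070.9 kJ/mol

Products: 1·(+0.0) + 1·(-393.5) + 2·(-285.8) = -965.1
Reactants: 2·(+90.3) + 1·(+0.0) + 1·(-74.8) = +105.8
ΔH_rxn = (-965.1) − (+105.8) = -1070.9 kJ/mol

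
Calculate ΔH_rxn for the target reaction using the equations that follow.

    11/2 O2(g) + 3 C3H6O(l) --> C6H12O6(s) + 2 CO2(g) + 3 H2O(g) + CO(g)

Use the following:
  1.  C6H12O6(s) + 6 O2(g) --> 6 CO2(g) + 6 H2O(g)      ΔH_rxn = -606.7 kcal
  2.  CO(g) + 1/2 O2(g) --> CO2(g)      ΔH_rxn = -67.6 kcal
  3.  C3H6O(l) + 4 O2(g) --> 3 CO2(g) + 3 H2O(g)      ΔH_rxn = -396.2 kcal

ΔH_rxn = -514.3 kcal

eq. 1 reversed: +606.7 kcal
eq. 2 reversed: +67.6 kcal
eq. 3 × 3: (3)·(-396.2) = -1188.6 kcal
Combining the equations, ΔH_rxn = (-1)·(-606.7) + (-1)·(-67.6) + (3)·(-396.2) = -514.3 kcal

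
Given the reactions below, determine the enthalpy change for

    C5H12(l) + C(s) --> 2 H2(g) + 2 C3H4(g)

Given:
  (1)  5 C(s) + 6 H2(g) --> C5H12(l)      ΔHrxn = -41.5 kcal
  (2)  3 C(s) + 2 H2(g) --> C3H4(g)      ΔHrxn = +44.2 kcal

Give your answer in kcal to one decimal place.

(1) reversed (reverse to put C5H12(l) on the reactant side): +41.5 kcal
(2) × 2 (×2 to match 2 C3H4(g) in the target): (2)·(+44.2) = +88.4 kcal
Summing the manipulated equations, ΔHrxn = (+41.5) + (+88.4) = 129.9 kcal

ΔHrxn = 129.9 kcal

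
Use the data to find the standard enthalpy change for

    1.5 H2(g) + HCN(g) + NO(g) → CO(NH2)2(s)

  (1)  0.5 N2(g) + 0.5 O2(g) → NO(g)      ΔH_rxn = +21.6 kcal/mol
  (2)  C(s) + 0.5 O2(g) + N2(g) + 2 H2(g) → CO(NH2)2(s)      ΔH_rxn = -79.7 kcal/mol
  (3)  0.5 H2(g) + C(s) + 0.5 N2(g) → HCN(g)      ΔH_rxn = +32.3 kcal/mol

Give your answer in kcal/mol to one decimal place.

(1) reversed: -21.6 kcal/mol
(2) as written: -79.7 kcal/mol
(3) reversed: -32.3 kcal/mol
Summing the manipulated equations, ΔH_rxn = (-21.6) + (-79.7) + (-32.3) = -133.6 kcal/mol

ΔH_rxn = -133.6 kcal/mol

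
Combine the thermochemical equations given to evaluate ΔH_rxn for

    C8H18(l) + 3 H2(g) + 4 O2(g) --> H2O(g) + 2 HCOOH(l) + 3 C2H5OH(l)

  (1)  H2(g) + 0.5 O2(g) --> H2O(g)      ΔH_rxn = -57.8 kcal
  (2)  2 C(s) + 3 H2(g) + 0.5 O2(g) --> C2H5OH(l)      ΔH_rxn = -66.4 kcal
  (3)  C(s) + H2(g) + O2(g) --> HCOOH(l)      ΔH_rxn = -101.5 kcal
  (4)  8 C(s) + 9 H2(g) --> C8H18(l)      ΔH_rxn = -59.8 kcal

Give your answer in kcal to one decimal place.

(1) as written (H2O(g) already on the product side): -57.8 kcal
(2) × 3 (×3 to match 3 C2H5OH(l) in the target): (3)·(-66.4) = -199.2 kcal
(3) × 2 (×2 to match 2 HCOOH(l) in the target): (2)·(-101.5) = -203.0 kcal
(4) reversed (C8H18(l) must end up as a reactant): +59.8 kcal
Since enthalpy is a state function, ΔH_rxn = (1)·(-57.8) + (3)·(-66.4) + (2)·(-101.5) + (-1)·(-59.8) = -400.2 kcal

ΔH_rxn = -400.2 kcal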